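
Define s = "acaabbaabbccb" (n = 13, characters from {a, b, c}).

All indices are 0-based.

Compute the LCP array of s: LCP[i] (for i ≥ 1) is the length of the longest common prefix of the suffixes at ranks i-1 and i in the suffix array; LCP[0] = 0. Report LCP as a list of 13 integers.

[0, 4, 1, 3, 1, 0, 1, 1, 2, 1, 0, 1, 1]

sorted suffixes:
  #0 SA[0]=2  'aabbaabbccb'
  #1 SA[1]=6  'aabbccb'
  #2 SA[2]=3  'abbaabbccb'
  #3 SA[3]=7  'abbccb'
  #4 SA[4]=0  'acaabbaabbccb'
  #5 SA[5]=12  'b'
  #6 SA[6]=5  'baabbccb'
  #7 SA[7]=4  'bbaabbccb'
  #8 SA[8]=8  'bbccb'
  #9 SA[9]=9  'bccb'
  #10 SA[10]=1  'caabbaabbccb'
  #11 SA[11]=11  'cb'
  #12 SA[12]=10  'ccb'

SA = [2, 6, 3, 7, 0, 12, 5, 4, 8, 9, 1, 11, 10]
rank  pair      lcp
   1  s[2:],s[6:]  4  'aabb'
   2  s[6:],s[3:]  1  'a'
   3  s[3:],s[7:]  3  'abb'
   4  s[7:],s[0:]  1  'a'
   5  s[0:],s[12:]  0  ''
   6  s[12:],s[5:]  1  'b'
   7  s[5:],s[4:]  1  'b'
   8  s[4:],s[8:]  2  'bb'
   9  s[8:],s[9:]  1  'b'
  10  s[9:],s[1:]  0  ''
  11  s[1:],s[11:]  1  'c'
  12  s[11:],s[10:]  1  'c'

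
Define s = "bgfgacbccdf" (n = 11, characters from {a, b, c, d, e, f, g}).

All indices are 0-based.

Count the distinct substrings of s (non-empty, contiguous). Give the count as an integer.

rank→(start, suffix):
  0 → (4, 'acbccdf')
  1 → (6, 'bccdf')
  2 → (0, 'bgfgacbccdf')
  3 → (5, 'cbccdf')
  4 → (7, 'ccdf')
  5 → (8, 'cdf')
  6 → (9, 'df')
  7 → (10, 'f')
  8 → (2, 'fgacbccdf')
  9 → (3, 'gacbccdf')
  10 → (1, 'gfgacbccdf')

SA = [4, 6, 0, 5, 7, 8, 9, 10, 2, 3, 1]
i: (SA[i-1],SA[i]) lcp shared
  1: (4,6) 0 ''
  2: (6,0) 1 'b'
  3: (0,5) 0 ''
  4: (5,7) 1 'c'
  5: (7,8) 1 'c'
  6: (8,9) 0 ''
  7: (9,10) 0 ''
  8: (10,2) 1 'f'
  9: (2,3) 0 ''
  10: (3,1) 1 'g'

n(n+1)/2 = 11·12/2 = 66
Σ LCP = 0 + 0 + 1 + 0 + 1 + 1 + 0 + 0 + 1 + 0 + 1 = 5
distinct = 66 − 5 = 61

61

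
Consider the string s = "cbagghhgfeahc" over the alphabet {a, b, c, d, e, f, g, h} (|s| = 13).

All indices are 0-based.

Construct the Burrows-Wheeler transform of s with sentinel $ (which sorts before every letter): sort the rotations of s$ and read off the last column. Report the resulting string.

rank  rotation        last
    0  $cbagghhgfeahc  c
    1  agghhgfeahc$cb  b
    2  ahc$cbagghhgfe  e
    3  bagghhgfeahc$c  c
    4  c$cbagghhgfeah  h
    5  cbagghhgfeahc$  $
    6  eahc$cbagghhgf  f
    7  feahc$cbagghhg  g
    8  gfeahc$cbagghh  h
    9  gghhgfeahc$cba  a
   10  ghhgfeahc$cbag  g
   11  hc$cbagghhgfea  a
   12  hgfeahc$cbaggh  h
   13  hhgfeahc$cbagg  g

cbech$fghagahg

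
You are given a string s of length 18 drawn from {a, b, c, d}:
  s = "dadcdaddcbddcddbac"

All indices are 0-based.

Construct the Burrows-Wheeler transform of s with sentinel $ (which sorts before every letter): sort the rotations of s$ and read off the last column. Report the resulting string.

rank  rotation             last
    0  $dadcdaddcbddcddbac  c
    1  ac$dadcdaddcbddcddb  b
    2  adcdaddcbddcddbac$d  d
    3  addcbddcddbac$dadcd  d
    4  bac$dadcdaddcbddcdd  d
    5  bddcddbac$dadcdaddc  c
    6  c$dadcdaddcbddcddba  a
    7  cbddcddbac$dadcdadd  d
    8  cdaddcbddcddbac$dad  d
    9  cddbac$dadcdaddcbdd  d
   10  dadcdaddcbddcddbac$  $
   11  daddcbddcddbac$dadc  c
   12  dbac$dadcdaddcbddcd  d
   13  dcbddcddbac$dadcdad  d
   14  dcdaddcbddcddbac$da  a
   15  dcddbac$dadcdaddcbd  d
   16  ddbac$dadcdaddcbddc  c
   17  ddcbddcddbac$dadcda  a
   18  ddcddbac$dadcdaddcb  b

cbdddcaddd$cddadcab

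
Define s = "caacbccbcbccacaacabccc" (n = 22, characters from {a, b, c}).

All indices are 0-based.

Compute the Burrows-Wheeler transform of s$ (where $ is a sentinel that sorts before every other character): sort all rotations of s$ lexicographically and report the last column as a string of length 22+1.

cccccaacccaca$accbacbbb

rank  rotation                 last
    0  $caacbccbcbccacaacabccc  c
    1  aacabccc$caacbccbcbccac  c
    2  aacbccbcbccacaacabccc$c  c
    3  abccc$caacbccbcbccacaac  c
    4  acaacabccc$caacbccbcbcc  c
    5  acabccc$caacbccbcbccaca  a
    6  acbccbcbccacaacabccc$ca  a
    7  bcbccacaacabccc$caacbcc  c
    8  bccacaacabccc$caacbccbc  c
    9  bccbcbccacaacabccc$caac  c
   10  bccc$caacbccbcbccacaaca  a
   11  c$caacbccbcbccacaacabcc  c
   12  caacabccc$caacbccbcbcca  a
   13  caacbccbcbccacaacabccc$  $
   14  cabccc$caacbccbcbccacaa  a
   15  cacaacabccc$caacbccbcbc  c
   16  cbcbccacaacabccc$caacbc  c
   17  cbccacaacabccc$caacbccb  b
   18  cbccbcbccacaacabccc$caa  a
   19  cc$caacbccbcbccacaacabc  c
   20  ccacaacabccc$caacbccbcb  b
   21  ccbcbccacaacabccc$caacb  b
   22  ccc$caacbccbcbccacaacab  b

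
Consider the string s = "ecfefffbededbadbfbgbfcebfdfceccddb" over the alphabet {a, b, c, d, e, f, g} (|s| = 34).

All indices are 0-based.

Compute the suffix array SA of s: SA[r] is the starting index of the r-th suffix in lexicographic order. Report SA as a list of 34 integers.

[13, 33, 12, 7, 15, 19, 23, 17, 29, 30, 21, 27, 1, 32, 11, 14, 31, 9, 25, 22, 28, 0, 10, 8, 3, 6, 16, 20, 26, 24, 2, 5, 4, 18]

rank | idx | suffix
   0 |  13 | adbfbgbfcebfdfceccddb
   1 |  33 | b
   2 |  12 | badbfbgbfcebfdfceccddb
   3 |   7 | bededbadbfbgbfcebfdfceccddb
   4 |  15 | bfbgbfcebfdfceccddb
   5 |  19 | bfcebfdfceccddb
   6 |  23 | bfdfceccddb
   7 |  17 | bgbfcebfdfceccddb
   8 |  29 | ccddb
   9 |  30 | cddb
  10 |  21 | cebfdfceccddb
  11 |  27 | ceccddb
  12 |   1 | cfefffbededbadbfbgbfcebfdfceccddb
  13 |  32 | db
  14 |  11 | dbadbfbgbfcebfdfceccddb
  15 |  14 | dbfbgbfcebfdfceccddb
  16 |  31 | ddb
  17 |   9 | dedbadbfbgbfcebfdfceccddb
  18 |  25 | dfceccddb
  19 |  22 | ebfdfceccddb
  20 |  28 | eccddb
  21 |   0 | ecfefffbededbadbfbgbfcebfdfceccddb
  22 |  10 | edbadbfbgbfcebfdfceccddb
  23 |   8 | ededbadbfbgbfcebfdfceccddb
  24 |   3 | efffbededbadbfbgbfcebfdfceccddb
  25 |   6 | fbededbadbfbgbfcebfdfceccddb
  26 |  16 | fbgbfcebfdfceccddb
  27 |  20 | fcebfdfceccddb
  28 |  26 | fceccddb
  29 |  24 | fdfceccddb
  30 |   2 | fefffbededbadbfbgbfcebfdfceccddb
  31 |   5 | ffbededbadbfbgbfcebfdfceccddb
  32 |   4 | fffbededbadbfbgbfcebfdfceccddb
  33 |  18 | gbfcebfdfceccddb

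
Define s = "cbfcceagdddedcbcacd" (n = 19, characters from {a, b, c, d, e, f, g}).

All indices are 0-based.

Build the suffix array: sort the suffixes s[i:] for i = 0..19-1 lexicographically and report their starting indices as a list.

rank→(start, suffix):
  0 → (16, 'acd')
  1 → (6, 'agdddedcbcacd')
  2 → (14, 'bcacd')
  3 → (1, 'bfcceagdddedcbcacd')
  4 → (15, 'cacd')
  5 → (13, 'cbcacd')
  6 → (0, 'cbfcceagdddedcbcacd')
  7 → (3, 'cceagdddedcbcacd')
  8 → (17, 'cd')
  9 → (4, 'ceagdddedcbcacd')
  10 → (18, 'd')
  11 → (12, 'dcbcacd')
  12 → (8, 'dddedcbcacd')
  13 → (9, 'ddedcbcacd')
  14 → (10, 'dedcbcacd')
  15 → (5, 'eagdddedcbcacd')
  16 → (11, 'edcbcacd')
  17 → (2, 'fcceagdddedcbcacd')
  18 → (7, 'gdddedcbcacd')

[16, 6, 14, 1, 15, 13, 0, 3, 17, 4, 18, 12, 8, 9, 10, 5, 11, 2, 7]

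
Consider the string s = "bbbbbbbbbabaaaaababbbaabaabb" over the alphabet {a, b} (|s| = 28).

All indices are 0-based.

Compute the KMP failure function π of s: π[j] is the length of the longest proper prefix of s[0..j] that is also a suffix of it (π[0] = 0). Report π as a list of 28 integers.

[0, 1, 2, 3, 4, 5, 6, 7, 8, 0, 1, 0, 0, 0, 0, 0, 1, 0, 1, 2, 3, 0, 0, 1, 0, 0, 1, 2]

π[0] = 0
j=1 s[j]='b': π[1]=1 (border 'b')
j=2 s[j]='b': π[2]=2 (border 'bb')
j=3 s[j]='b': π[3]=3 (border 'bbb')
j=4 s[j]='b': π[4]=4 (border 'bbbb')
j=5 s[j]='b': π[5]=5 (border 'bbbbb')
j=6 s[j]='b': π[6]=6 (border 'bbbbbb')
j=7 s[j]='b': π[7]=7 (border 'bbbbbbb')
j=8 s[j]='b': π[8]=8 (border 'bbbbbbbb')
j=9 s[j]='a': k: 8→7→6→5→4→3→2→1→0; π[9]=0 (border '')
j=10 s[j]='b': π[10]=1 (border 'b')
j=11 s[j]='a': k: 1→0; π[11]=0 (border '')
j=12 s[j]='a': π[12]=0 (border '')
j=13 s[j]='a': π[13]=0 (border '')
j=14 s[j]='a': π[14]=0 (border '')
j=15 s[j]='a': π[15]=0 (border '')
j=16 s[j]='b': π[16]=1 (border 'b')
j=17 s[j]='a': k: 1→0; π[17]=0 (border '')
j=18 s[j]='b': π[18]=1 (border 'b')
j=19 s[j]='b': π[19]=2 (border 'bb')
j=20 s[j]='b': π[20]=3 (border 'bbb')
j=21 s[j]='a': k: 3→2→1→0; π[21]=0 (border '')
j=22 s[j]='a': π[22]=0 (border '')
j=23 s[j]='b': π[23]=1 (border 'b')
j=24 s[j]='a': k: 1→0; π[24]=0 (border '')
j=25 s[j]='a': π[25]=0 (border '')
j=26 s[j]='b': π[26]=1 (border 'b')
j=27 s[j]='b': π[27]=2 (border 'bb')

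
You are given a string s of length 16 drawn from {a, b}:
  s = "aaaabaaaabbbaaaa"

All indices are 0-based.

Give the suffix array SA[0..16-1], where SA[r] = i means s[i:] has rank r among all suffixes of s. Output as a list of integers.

[15, 14, 13, 12, 0, 5, 1, 6, 2, 7, 3, 8, 11, 4, 10, 9]

sorted suffixes:
  #0 SA[0]=15  'a'
  #1 SA[1]=14  'aa'
  #2 SA[2]=13  'aaa'
  #3 SA[3]=12  'aaaa'
  #4 SA[4]=0  'aaaabaaaabbbaaaa'
  #5 SA[5]=5  'aaaabbbaaaa'
  #6 SA[6]=1  'aaabaaaabbbaaaa'
  #7 SA[7]=6  'aaabbbaaaa'
  #8 SA[8]=2  'aabaaaabbbaaaa'
  #9 SA[9]=7  'aabbbaaaa'
  #10 SA[10]=3  'abaaaabbbaaaa'
  #11 SA[11]=8  'abbbaaaa'
  #12 SA[12]=11  'baaaa'
  #13 SA[13]=4  'baaaabbbaaaa'
  #14 SA[14]=10  'bbaaaa'
  #15 SA[15]=9  'bbbaaaa'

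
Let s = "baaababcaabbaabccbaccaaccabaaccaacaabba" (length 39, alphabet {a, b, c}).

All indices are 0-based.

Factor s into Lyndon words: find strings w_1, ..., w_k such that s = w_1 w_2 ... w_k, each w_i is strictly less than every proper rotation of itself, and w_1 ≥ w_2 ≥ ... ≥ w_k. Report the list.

["b", "aaababcaabbaabccbaccaaccabaaccaacaabb", "a"]

emit factor 1: 'b' (i=0, period=1)
emit factor 2: 'aaababcaabbaabccbaccaaccabaaccaacaabb' (i=1, period=37)
emit factor 3: 'a' (i=38, period=1)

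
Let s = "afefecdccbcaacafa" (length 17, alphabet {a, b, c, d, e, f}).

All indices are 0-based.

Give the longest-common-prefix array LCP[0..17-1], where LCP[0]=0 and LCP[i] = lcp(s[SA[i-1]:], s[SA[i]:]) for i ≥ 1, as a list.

[0, 1, 1, 1, 2, 0, 0, 2, 1, 1, 1, 0, 0, 1, 0, 1, 2]

sorted suffixes:
  #0 SA[0]=16  'a'
  #1 SA[1]=11  'aacafa'
  #2 SA[2]=12  'acafa'
  #3 SA[3]=14  'afa'
  #4 SA[4]=0  'afefecdccbcaacafa'
  #5 SA[5]=9  'bcaacafa'
  #6 SA[6]=10  'caacafa'
  #7 SA[7]=13  'cafa'
  #8 SA[8]=8  'cbcaacafa'
  #9 SA[9]=7  'ccbcaacafa'
  #10 SA[10]=5  'cdccbcaacafa'
  #11 SA[11]=6  'dccbcaacafa'
  #12 SA[12]=4  'ecdccbcaacafa'
  #13 SA[13]=2  'efecdccbcaacafa'
  #14 SA[14]=15  'fa'
  #15 SA[15]=3  'fecdccbcaacafa'
  #16 SA[16]=1  'fefecdccbcaacafa'

SA = [16, 11, 12, 14, 0, 9, 10, 13, 8, 7, 5, 6, 4, 2, 15, 3, 1]
[i] adj suffixes → lcp
  [1] 16/11 → 1 ('a')
  [2] 11/12 → 1 ('a')
  [3] 12/14 → 1 ('a')
  [4] 14/0 → 2 ('af')
  [5] 0/9 → 0 ('')
  [6] 9/10 → 0 ('')
  [7] 10/13 → 2 ('ca')
  [8] 13/8 → 1 ('c')
  [9] 8/7 → 1 ('c')
  [10] 7/5 → 1 ('c')
  [11] 5/6 → 0 ('')
  [12] 6/4 → 0 ('')
  [13] 4/2 → 1 ('e')
  [14] 2/15 → 0 ('')
  [15] 15/3 → 1 ('f')
  [16] 3/1 → 2 ('fe')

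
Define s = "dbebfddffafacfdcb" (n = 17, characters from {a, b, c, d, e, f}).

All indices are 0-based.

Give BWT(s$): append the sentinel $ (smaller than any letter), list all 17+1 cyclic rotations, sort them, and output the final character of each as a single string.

rank  rotation            last
    0  $dbebfddffafacfdcb  b
    1  acfdcb$dbebfddffaf  f
    2  afacfdcb$dbebfddff  f
    3  b$dbebfddffafacfdc  c
    4  bebfddffafacfdcb$d  d
    5  bfddffafacfdcb$dbe  e
    6  cb$dbebfddffafacfd  d
    7  cfdcb$dbebfddffafa  a
    8  dbebfddffafacfdcb$  $
    9  dcb$dbebfddffafacf  f
   10  ddffafacfdcb$dbebf  f
   11  dffafacfdcb$dbebfd  d
   12  ebfddffafacfdcb$db  b
   13  facfdcb$dbebfddffa  a
   14  fafacfdcb$dbebfddf  f
   15  fdcb$dbebfddffafac  c
   16  fddffafacfdcb$dbeb  b
   17  ffafacfdcb$dbebfdd  d

bffcdeda$ffdbafcbd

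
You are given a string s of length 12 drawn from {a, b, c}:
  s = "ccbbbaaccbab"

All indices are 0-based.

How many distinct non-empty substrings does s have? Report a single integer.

64

sorted suffixes:
  #0 SA[0]=5  'aaccbab'
  #1 SA[1]=10  'ab'
  #2 SA[2]=6  'accbab'
  #3 SA[3]=11  'b'
  #4 SA[4]=4  'baaccbab'
  #5 SA[5]=9  'bab'
  #6 SA[6]=3  'bbaaccbab'
  #7 SA[7]=2  'bbbaaccbab'
  #8 SA[8]=8  'cbab'
  #9 SA[9]=1  'cbbbaaccbab'
  #10 SA[10]=7  'ccbab'
  #11 SA[11]=0  'ccbbbaaccbab'

SA = [5, 10, 6, 11, 4, 9, 3, 2, 8, 1, 7, 0]
[i] adj suffixes → lcp
  [1] 5/10 → 1 ('a')
  [2] 10/6 → 1 ('a')
  [3] 6/11 → 0 ('')
  [4] 11/4 → 1 ('b')
  [5] 4/9 → 2 ('ba')
  [6] 9/3 → 1 ('b')
  [7] 3/2 → 2 ('bb')
  [8] 2/8 → 0 ('')
  [9] 8/1 → 2 ('cb')
  [10] 1/7 → 1 ('c')
  [11] 7/0 → 3 ('ccb')

n(n+1)/2 = 12·13/2 = 78
Σ LCP = 0 + 1 + 1 + 0 + 1 + 2 + 1 + 2 + 0 + 2 + 1 + 3 = 14
distinct = 78 − 14 = 64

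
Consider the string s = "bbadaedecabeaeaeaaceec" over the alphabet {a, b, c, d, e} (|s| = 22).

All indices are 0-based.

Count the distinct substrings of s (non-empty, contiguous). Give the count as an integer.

rank | idx | suffix
   0 |  16 | aaceec
   1 |   9 | abeaeaeaaceec
   2 |  17 | aceec
   3 |   2 | adaedecabeaeaeaaceec
   4 |  14 | aeaaceec
   5 |  12 | aeaeaaceec
   6 |   4 | aedecabeaeaeaaceec
   7 |   1 | badaedecabeaeaeaaceec
   8 |   0 | bbadaedecabeaeaeaaceec
   9 |  10 | beaeaeaaceec
  10 |  21 | c
  11 |   8 | cabeaeaeaaceec
  12 |  18 | ceec
  13 |   3 | daedecabeaeaeaaceec
  14 |   6 | decabeaeaeaaceec
  15 |  15 | eaaceec
  16 |  13 | eaeaaceec
  17 |  11 | eaeaeaaceec
  18 |  20 | ec
  19 |   7 | ecabeaeaeaaceec
  20 |   5 | edecabeaeaeaaceec
  21 |  19 | eec

SA = [16, 9, 17, 2, 14, 12, 4, 1, 0, 10, 21, 8, 18, 3, 6, 15, 13, 11, 20, 7, 5, 19]
[i] adj suffixes → lcp
  [1] 16/9 → 1 ('a')
  [2] 9/17 → 1 ('a')
  [3] 17/2 → 1 ('a')
  [4] 2/14 → 1 ('a')
  [5] 14/12 → 3 ('aea')
  [6] 12/4 → 2 ('ae')
  [7] 4/1 → 0 ('')
  [8] 1/0 → 1 ('b')
  [9] 0/10 → 1 ('b')
  [10] 10/21 → 0 ('')
  [11] 21/8 → 1 ('c')
  [12] 8/18 → 1 ('c')
  [13] 18/3 → 0 ('')
  [14] 3/6 → 1 ('d')
  [15] 6/15 → 0 ('')
  [16] 15/13 → 2 ('ea')
  [17] 13/11 → 4 ('eaea')
  [18] 11/20 → 1 ('e')
  [19] 20/7 → 2 ('ec')
  [20] 7/5 → 1 ('e')
  [21] 5/19 → 1 ('e')

n(n+1)/2 = 22·23/2 = 253
Σ LCP = 0 + 1 + 1 + 1 + 1 + 3 + 2 + 0 + 1 + 1 + 0 + 1 + 1 + 0 + 1 + 0 + 2 + 4 + 1 + 2 + 1 + 1 = 25
distinct = 253 − 25 = 228

228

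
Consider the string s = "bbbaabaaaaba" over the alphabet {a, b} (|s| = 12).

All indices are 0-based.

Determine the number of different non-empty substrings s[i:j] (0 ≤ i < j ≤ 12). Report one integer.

sorted suffixes:
  #0 SA[0]=11  'a'
  #1 SA[1]=6  'aaaaba'
  #2 SA[2]=7  'aaaba'
  #3 SA[3]=8  'aaba'
  #4 SA[4]=3  'aabaaaaba'
  #5 SA[5]=9  'aba'
  #6 SA[6]=4  'abaaaaba'
  #7 SA[7]=10  'ba'
  #8 SA[8]=5  'baaaaba'
  #9 SA[9]=2  'baabaaaaba'
  #10 SA[10]=1  'bbaabaaaaba'
  #11 SA[11]=0  'bbbaabaaaaba'

SA = [11, 6, 7, 8, 3, 9, 4, 10, 5, 2, 1, 0]
i: (SA[i-1],SA[i]) lcp shared
  1: (11,6) 1 'a'
  2: (6,7) 3 'aaa'
  3: (7,8) 2 'aa'
  4: (8,3) 4 'aaba'
  5: (3,9) 1 'a'
  6: (9,4) 3 'aba'
  7: (4,10) 0 ''
  8: (10,5) 2 'ba'
  9: (5,2) 3 'baa'
  10: (2,1) 1 'b'
  11: (1,0) 2 'bb'

n(n+1)/2 = 12·13/2 = 78
Σ LCP = 0 + 1 + 3 + 2 + 4 + 1 + 3 + 0 + 2 + 3 + 1 + 2 = 22
distinct = 78 − 22 = 56

56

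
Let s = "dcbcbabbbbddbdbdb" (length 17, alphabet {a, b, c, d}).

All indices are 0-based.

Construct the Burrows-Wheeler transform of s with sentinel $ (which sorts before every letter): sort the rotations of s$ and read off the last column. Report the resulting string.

bbdcabbcddbbdbbd$b

rank  rotation            last
    0  $dcbcbabbbbddbdbdb  b
    1  abbbbddbdbdb$dcbcb  b
    2  b$dcbcbabbbbddbdbd  d
    3  babbbbddbdbdb$dcbc  c
    4  bbbbddbdbdb$dcbcba  a
    5  bbbddbdbdb$dcbcbab  b
    6  bbddbdbdb$dcbcbabb  b
    7  bcbabbbbddbdbdb$dc  c
    8  bdb$dcbcbabbbbddbd  d
    9  bdbdb$dcbcbabbbbdd  d
   10  bddbdbdb$dcbcbabbb  b
   11  cbabbbbddbdbdb$dcb  b
   12  cbcbabbbbddbdbdb$d  d
   13  db$dcbcbabbbbddbdb  b
   14  dbdb$dcbcbabbbbddb  b
   15  dbdbdb$dcbcbabbbbd  d
   16  dcbcbabbbbddbdbdb$  $
   17  ddbdbdb$dcbcbabbbb  b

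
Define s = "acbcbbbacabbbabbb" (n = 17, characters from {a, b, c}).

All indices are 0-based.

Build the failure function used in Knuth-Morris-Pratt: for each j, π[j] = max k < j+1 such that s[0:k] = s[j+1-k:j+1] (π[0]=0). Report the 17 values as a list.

[0, 0, 0, 0, 0, 0, 0, 1, 2, 1, 0, 0, 0, 1, 0, 0, 0]

π[0] = 0
j=1 s[j]='c': π[1]=0 (border '')
j=2 s[j]='b': π[2]=0 (border '')
j=3 s[j]='c': π[3]=0 (border '')
j=4 s[j]='b': π[4]=0 (border '')
j=5 s[j]='b': π[5]=0 (border '')
j=6 s[j]='b': π[6]=0 (border '')
j=7 s[j]='a': π[7]=1 (border 'a')
j=8 s[j]='c': π[8]=2 (border 'ac')
j=9 s[j]='a': k: 2→0; π[9]=1 (border 'a')
j=10 s[j]='b': k: 1→0; π[10]=0 (border '')
j=11 s[j]='b': π[11]=0 (border '')
j=12 s[j]='b': π[12]=0 (border '')
j=13 s[j]='a': π[13]=1 (border 'a')
j=14 s[j]='b': k: 1→0; π[14]=0 (border '')
j=15 s[j]='b': π[15]=0 (border '')
j=16 s[j]='b': π[16]=0 (border '')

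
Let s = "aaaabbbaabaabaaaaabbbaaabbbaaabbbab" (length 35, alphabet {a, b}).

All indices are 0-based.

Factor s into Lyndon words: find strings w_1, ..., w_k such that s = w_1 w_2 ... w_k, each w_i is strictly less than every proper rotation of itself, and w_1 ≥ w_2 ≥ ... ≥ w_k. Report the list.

emit factor 1: 'aaaabbbaabaab' (i=0, period=13)
emit factor 2: 'aaaaabbbaaabbbaaabbbab' (i=13, period=22)

["aaaabbbaabaab", "aaaaabbbaaabbbaaabbbab"]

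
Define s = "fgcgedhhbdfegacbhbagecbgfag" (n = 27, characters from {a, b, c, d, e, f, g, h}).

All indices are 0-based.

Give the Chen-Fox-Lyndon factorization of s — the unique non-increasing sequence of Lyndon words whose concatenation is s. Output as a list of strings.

emit factor 1: 'fg' (i=0, period=2)
emit factor 2: 'cgedhh' (i=2, period=6)
emit factor 3: 'bdfeg' (i=8, period=5)
emit factor 4: 'acbhbagecbgfag' (i=13, period=14)

["fg", "cgedhh", "bdfeg", "acbhbagecbgfag"]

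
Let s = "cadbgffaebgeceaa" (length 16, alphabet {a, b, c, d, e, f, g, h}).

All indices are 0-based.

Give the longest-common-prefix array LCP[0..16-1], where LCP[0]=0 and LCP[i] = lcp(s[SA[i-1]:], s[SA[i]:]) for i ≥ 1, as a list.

rank | idx | suffix
   0 |  15 | a
   1 |  14 | aa
   2 |   1 | adbgffaebgeceaa
   3 |   7 | aebgeceaa
   4 |   9 | bgeceaa
   5 |   3 | bgffaebgeceaa
   6 |   0 | cadbgffaebgeceaa
   7 |  12 | ceaa
   8 |   2 | dbgffaebgeceaa
   9 |  13 | eaa
  10 |   8 | ebgeceaa
  11 |  11 | eceaa
  12 |   6 | faebgeceaa
  13 |   5 | ffaebgeceaa
  14 |  10 | geceaa
  15 |   4 | gffaebgeceaa

SA = [15, 14, 1, 7, 9, 3, 0, 12, 2, 13, 8, 11, 6, 5, 10, 4]
i: (SA[i-1],SA[i]) lcp shared
  1: (15,14) 1 'a'
  2: (14,1) 1 'a'
  3: (1,7) 1 'a'
  4: (7,9) 0 ''
  5: (9,3) 2 'bg'
  6: (3,0) 0 ''
  7: (0,12) 1 'c'
  8: (12,2) 0 ''
  9: (2,13) 0 ''
  10: (13,8) 1 'e'
  11: (8,11) 1 'e'
  12: (11,6) 0 ''
  13: (6,5) 1 'f'
  14: (5,10) 0 ''
  15: (10,4) 1 'g'

[0, 1, 1, 1, 0, 2, 0, 1, 0, 0, 1, 1, 0, 1, 0, 1]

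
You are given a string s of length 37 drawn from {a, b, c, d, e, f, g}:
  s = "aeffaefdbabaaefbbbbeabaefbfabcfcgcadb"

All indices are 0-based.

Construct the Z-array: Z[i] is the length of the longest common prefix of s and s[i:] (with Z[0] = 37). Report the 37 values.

Z[0]=37
i=1: outside box; Z[1]=0
i=2: outside box; Z[2]=0
i=3: outside box; Z[3]=0
i=4: outside box; Z[4]=3 scan→box=[4,7)
i=5: min(r-i=2, Z[1]=0)=0; Z[5]=0
i=6: min(r-i=1, Z[2]=0)=0; Z[6]=0
i=7: outside box; Z[7]=0
i=8: outside box; Z[8]=0
i=9: outside box; Z[9]=1 scan→box=[9,10)
i=10: outside box; Z[10]=0
i=11: outside box; Z[11]=1 scan→box=[11,12)
i=12: outside box; Z[12]=3 scan→box=[12,15)
i=13: min(r-i=2, Z[1]=0)=0; Z[13]=0
i=14: min(r-i=1, Z[2]=0)=0; Z[14]=0
i=15: outside box; Z[15]=0
i=16: outside box; Z[16]=0
i=17: outside box; Z[17]=0
i=18: outside box; Z[18]=0
i=19: outside box; Z[19]=0
i=20: outside box; Z[20]=1 scan→box=[20,21)
i=21: outside box; Z[21]=0
i=22: outside box; Z[22]=3 scan→box=[22,25)
i=23: min(r-i=2, Z[1]=0)=0; Z[23]=0
i=24: min(r-i=1, Z[2]=0)=0; Z[24]=0
i=25: outside box; Z[25]=0
i=26: outside box; Z[26]=0
i=27: outside box; Z[27]=1 scan→box=[27,28)
i=28: outside box; Z[28]=0
i=29: outside box; Z[29]=0
i=30: outside box; Z[30]=0
i=31: outside box; Z[31]=0
i=32: outside box; Z[32]=0
i=33: outside box; Z[33]=0
i=34: outside box; Z[34]=1 scan→box=[34,35)
i=35: outside box; Z[35]=0
i=36: outside box; Z[36]=0

[37, 0, 0, 0, 3, 0, 0, 0, 0, 1, 0, 1, 3, 0, 0, 0, 0, 0, 0, 0, 1, 0, 3, 0, 0, 0, 0, 1, 0, 0, 0, 0, 0, 0, 1, 0, 0]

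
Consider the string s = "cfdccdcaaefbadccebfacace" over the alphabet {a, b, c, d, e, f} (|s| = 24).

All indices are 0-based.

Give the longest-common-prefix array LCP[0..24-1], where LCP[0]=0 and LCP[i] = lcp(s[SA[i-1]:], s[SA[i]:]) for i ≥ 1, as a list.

[0, 1, 2, 1, 1, 0, 1, 0, 2, 1, 2, 1, 1, 2, 1, 0, 2, 3, 0, 1, 1, 0, 1, 1]

rank→(start, suffix):
  0 → (7, 'aaefbadccebfacace')
  1 → (19, 'acace')
  2 → (21, 'ace')
  3 → (12, 'adccebfacace')
  4 → (8, 'aefbadccebfacace')
  5 → (11, 'badccebfacace')
  6 → (17, 'bfacace')
  7 → (6, 'caaefbadccebfacace')
  8 → (20, 'cace')
  9 → (3, 'ccdcaaefbadccebfacace')
  10 → (14, 'ccebfacace')
  11 → (4, 'cdcaaefbadccebfacace')
  12 → (22, 'ce')
  13 → (15, 'cebfacace')
  14 → (0, 'cfdccdcaaefbadccebfacace')
  15 → (5, 'dcaaefbadccebfacace')
  16 → (2, 'dccdcaaefbadccebfacace')
  17 → (13, 'dccebfacace')
  18 → (23, 'e')
  19 → (16, 'ebfacace')
  20 → (9, 'efbadccebfacace')
  21 → (18, 'facace')
  22 → (10, 'fbadccebfacace')
  23 → (1, 'fdccdcaaefbadccebfacace')

SA = [7, 19, 21, 12, 8, 11, 17, 6, 20, 3, 14, 4, 22, 15, 0, 5, 2, 13, 23, 16, 9, 18, 10, 1]
rank  pair      lcp
   1  s[7:],s[19:]  1  'a'
   2  s[19:],s[21:]  2  'ac'
   3  s[21:],s[12:]  1  'a'
   4  s[12:],s[8:]  1  'a'
   5  s[8:],s[11:]  0  ''
   6  s[11:],s[17:]  1  'b'
   7  s[17:],s[6:]  0  ''
   8  s[6:],s[20:]  2  'ca'
   9  s[20:],s[3:]  1  'c'
  10  s[3:],s[14:]  2  'cc'
  11  s[14:],s[4:]  1  'c'
  12  s[4:],s[22:]  1  'c'
  13  s[22:],s[15:]  2  'ce'
  14  s[15:],s[0:]  1  'c'
  15  s[0:],s[5:]  0  ''
  16  s[5:],s[2:]  2  'dc'
  17  s[2:],s[13:]  3  'dcc'
  18  s[13:],s[23:]  0  ''
  19  s[23:],s[16:]  1  'e'
  20  s[16:],s[9:]  1  'e'
  21  s[9:],s[18:]  0  ''
  22  s[18:],s[10:]  1  'f'
  23  s[10:],s[1:]  1  'f'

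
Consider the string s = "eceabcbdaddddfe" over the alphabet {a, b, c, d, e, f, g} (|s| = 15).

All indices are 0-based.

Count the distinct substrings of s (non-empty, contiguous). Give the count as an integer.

sorted suffixes:
  #0 SA[0]=3  'abcbdaddddfe'
  #1 SA[1]=8  'addddfe'
  #2 SA[2]=4  'bcbdaddddfe'
  #3 SA[3]=6  'bdaddddfe'
  #4 SA[4]=5  'cbdaddddfe'
  #5 SA[5]=1  'ceabcbdaddddfe'
  #6 SA[6]=7  'daddddfe'
  #7 SA[7]=9  'ddddfe'
  #8 SA[8]=10  'dddfe'
  #9 SA[9]=11  'ddfe'
  #10 SA[10]=12  'dfe'
  #11 SA[11]=14  'e'
  #12 SA[12]=2  'eabcbdaddddfe'
  #13 SA[13]=0  'eceabcbdaddddfe'
  #14 SA[14]=13  'fe'

SA = [3, 8, 4, 6, 5, 1, 7, 9, 10, 11, 12, 14, 2, 0, 13]
i: (SA[i-1],SA[i]) lcp shared
  1: (3,8) 1 'a'
  2: (8,4) 0 ''
  3: (4,6) 1 'b'
  4: (6,5) 0 ''
  5: (5,1) 1 'c'
  6: (1,7) 0 ''
  7: (7,9) 1 'd'
  8: (9,10) 3 'ddd'
  9: (10,11) 2 'dd'
  10: (11,12) 1 'd'
  11: (12,14) 0 ''
  12: (14,2) 1 'e'
  13: (2,0) 1 'e'
  14: (0,13) 0 ''

n(n+1)/2 = 15·16/2 = 120
Σ LCP = 0 + 1 + 0 + 1 + 0 + 1 + 0 + 1 + 3 + 2 + 1 + 0 + 1 + 1 + 0 = 12
distinct = 120 − 12 = 108

108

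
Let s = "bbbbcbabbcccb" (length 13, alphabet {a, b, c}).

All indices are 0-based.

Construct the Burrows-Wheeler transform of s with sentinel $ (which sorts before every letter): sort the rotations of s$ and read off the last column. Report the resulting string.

bbcc$bbabbcbcb

rank  rotation        last
    0  $bbbbcbabbcccb  b
    1  abbcccb$bbbbcb  b
    2  b$bbbbcbabbccc  c
    3  babbcccb$bbbbc  c
    4  bbbbcbabbcccb$  $
    5  bbbcbabbcccb$b  b
    6  bbcbabbcccb$bb  b
    7  bbcccb$bbbbcba  a
    8  bcbabbcccb$bbb  b
    9  bcccb$bbbbcbab  b
   10  cb$bbbbcbabbcc  c
   11  cbabbcccb$bbbb  b
   12  ccb$bbbbcbabbc  c
   13  cccb$bbbbcbabb  b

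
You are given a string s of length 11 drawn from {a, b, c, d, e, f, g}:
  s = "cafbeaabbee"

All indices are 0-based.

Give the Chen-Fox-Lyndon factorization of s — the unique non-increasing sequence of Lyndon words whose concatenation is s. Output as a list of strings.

["c", "afbe", "aabbee"]

emit factor 1: 'c' (i=0, period=1)
emit factor 2: 'afbe' (i=1, period=4)
emit factor 3: 'aabbee' (i=5, period=6)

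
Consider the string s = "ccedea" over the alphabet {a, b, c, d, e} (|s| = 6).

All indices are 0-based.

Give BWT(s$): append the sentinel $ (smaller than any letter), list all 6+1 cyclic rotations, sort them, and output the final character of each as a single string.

ae$cedc

rank  rotation last
    0  $ccedea  a
    1  a$ccede  e
    2  ccedea$  $
    3  cedea$c  c
    4  dea$cce  e
    5  ea$cced  d
    6  edea$cc  c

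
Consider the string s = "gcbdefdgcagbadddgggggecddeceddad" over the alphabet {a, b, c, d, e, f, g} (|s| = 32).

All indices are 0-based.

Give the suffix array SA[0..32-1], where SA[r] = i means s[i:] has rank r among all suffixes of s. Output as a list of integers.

rank | idx | suffix
   0 |  30 | ad
   1 |  12 | adddgggggecddeceddad
   2 |   9 | agbadddgggggecddeceddad
   3 |  11 | badddgggggecddeceddad
   4 |   2 | bdefdgcagbadddgggggecddeceddad
   5 |   8 | cagbadddgggggecddeceddad
   6 |   1 | cbdefdgcagbadddgggggecddeceddad
   7 |  22 | cddeceddad
   8 |  26 | ceddad
   9 |  31 | d
  10 |  29 | dad
  11 |  28 | ddad
  12 |  13 | dddgggggecddeceddad
  13 |  23 | ddeceddad
  14 |  14 | ddgggggecddeceddad
  15 |  24 | deceddad
  16 |   3 | defdgcagbadddgggggecddeceddad
  17 |   6 | dgcagbadddgggggecddeceddad
  18 |  15 | dgggggecddeceddad
  19 |  21 | ecddeceddad
  20 |  25 | eceddad
  21 |  27 | eddad
  22 |   4 | efdgcagbadddgggggecddeceddad
  23 |   5 | fdgcagbadddgggggecddeceddad
  24 |  10 | gbadddgggggecddeceddad
  25 |   7 | gcagbadddgggggecddeceddad
  26 |   0 | gcbdefdgcagbadddgggggecddeceddad
  27 |  20 | gecddeceddad
  28 |  19 | ggecddeceddad
  29 |  18 | gggecddeceddad
  30 |  17 | ggggecddeceddad
  31 |  16 | gggggecddeceddad

[30, 12, 9, 11, 2, 8, 1, 22, 26, 31, 29, 28, 13, 23, 14, 24, 3, 6, 15, 21, 25, 27, 4, 5, 10, 7, 0, 20, 19, 18, 17, 16]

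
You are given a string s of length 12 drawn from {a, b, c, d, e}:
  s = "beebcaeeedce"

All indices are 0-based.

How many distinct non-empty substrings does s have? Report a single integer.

69

sorted suffixes:
  #0 SA[0]=5  'aeeedce'
  #1 SA[1]=3  'bcaeeedce'
  #2 SA[2]=0  'beebcaeeedce'
  #3 SA[3]=4  'caeeedce'
  #4 SA[4]=10  'ce'
  #5 SA[5]=9  'dce'
  #6 SA[6]=11  'e'
  #7 SA[7]=2  'ebcaeeedce'
  #8 SA[8]=8  'edce'
  #9 SA[9]=1  'eebcaeeedce'
  #10 SA[10]=7  'eedce'
  #11 SA[11]=6  'eeedce'

SA = [5, 3, 0, 4, 10, 9, 11, 2, 8, 1, 7, 6]
i: (SA[i-1],SA[i]) lcp shared
  1: (5,3) 0 ''
  2: (3,0) 1 'b'
  3: (0,4) 0 ''
  4: (4,10) 1 'c'
  5: (10,9) 0 ''
  6: (9,11) 0 ''
  7: (11,2) 1 'e'
  8: (2,8) 1 'e'
  9: (8,1) 1 'e'
  10: (1,7) 2 'ee'
  11: (7,6) 2 'ee'

n(n+1)/2 = 12·13/2 = 78
Σ LCP = 0 + 0 + 1 + 0 + 1 + 0 + 0 + 1 + 1 + 1 + 2 + 2 = 9
distinct = 78 − 9 = 69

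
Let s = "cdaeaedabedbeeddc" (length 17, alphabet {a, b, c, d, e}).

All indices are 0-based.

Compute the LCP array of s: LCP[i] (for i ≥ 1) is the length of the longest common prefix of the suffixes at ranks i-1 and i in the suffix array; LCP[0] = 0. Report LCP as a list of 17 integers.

[0, 1, 2, 0, 2, 0, 1, 0, 2, 1, 1, 1, 0, 1, 2, 2, 1]

sorted suffixes:
  #0 SA[0]=7  'abedbeeddc'
  #1 SA[1]=2  'aeaedabedbeeddc'
  #2 SA[2]=4  'aedabedbeeddc'
  #3 SA[3]=8  'bedbeeddc'
  #4 SA[4]=11  'beeddc'
  #5 SA[5]=16  'c'
  #6 SA[6]=0  'cdaeaedabedbeeddc'
  #7 SA[7]=6  'dabedbeeddc'
  #8 SA[8]=1  'daeaedabedbeeddc'
  #9 SA[9]=10  'dbeeddc'
  #10 SA[10]=15  'dc'
  #11 SA[11]=14  'ddc'
  #12 SA[12]=3  'eaedabedbeeddc'
  #13 SA[13]=5  'edabedbeeddc'
  #14 SA[14]=9  'edbeeddc'
  #15 SA[15]=13  'eddc'
  #16 SA[16]=12  'eeddc'

SA = [7, 2, 4, 8, 11, 16, 0, 6, 1, 10, 15, 14, 3, 5, 9, 13, 12]
i: (SA[i-1],SA[i]) lcp shared
  1: (7,2) 1 'a'
  2: (2,4) 2 'ae'
  3: (4,8) 0 ''
  4: (8,11) 2 'be'
  5: (11,16) 0 ''
  6: (16,0) 1 'c'
  7: (0,6) 0 ''
  8: (6,1) 2 'da'
  9: (1,10) 1 'd'
  10: (10,15) 1 'd'
  11: (15,14) 1 'd'
  12: (14,3) 0 ''
  13: (3,5) 1 'e'
  14: (5,9) 2 'ed'
  15: (9,13) 2 'ed'
  16: (13,12) 1 'e'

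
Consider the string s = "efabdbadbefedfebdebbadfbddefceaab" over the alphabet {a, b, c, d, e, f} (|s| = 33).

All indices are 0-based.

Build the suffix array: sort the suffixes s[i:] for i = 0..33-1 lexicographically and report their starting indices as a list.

[30, 31, 2, 6, 20, 32, 5, 19, 18, 3, 23, 15, 8, 28, 4, 7, 24, 16, 25, 21, 12, 29, 17, 14, 11, 0, 26, 9, 1, 22, 27, 13, 10]

rank | idx | suffix
   0 |  30 | aab
   1 |  31 | ab
   2 |   2 | abdbadbefedfebdebbadfbddefceaab
   3 |   6 | adbefedfebdebbadfbddefceaab
   4 |  20 | adfbddefceaab
   5 |  32 | b
   6 |   5 | badbefedfebdebbadfbddefceaab
   7 |  19 | badfbddefceaab
   8 |  18 | bbadfbddefceaab
   9 |   3 | bdbadbefedfebdebbadfbddefceaab
  10 |  23 | bddefceaab
  11 |  15 | bdebbadfbddefceaab
  12 |   8 | befedfebdebbadfbddefceaab
  13 |  28 | ceaab
  14 |   4 | dbadbefedfebdebbadfbddefceaab
  15 |   7 | dbefedfebdebbadfbddefceaab
  16 |  24 | ddefceaab
  17 |  16 | debbadfbddefceaab
  18 |  25 | defceaab
  19 |  21 | dfbddefceaab
  20 |  12 | dfebdebbadfbddefceaab
  21 |  29 | eaab
  22 |  17 | ebbadfbddefceaab
  23 |  14 | ebdebbadfbddefceaab
  24 |  11 | edfebdebbadfbddefceaab
  25 |   0 | efabdbadbefedfebdebbadfbddefceaab
  26 |  26 | efceaab
  27 |   9 | efedfebdebbadfbddefceaab
  28 |   1 | fabdbadbefedfebdebbadfbddefceaab
  29 |  22 | fbddefceaab
  30 |  27 | fceaab
  31 |  13 | febdebbadfbddefceaab
  32 |  10 | fedfebdebbadfbddefceaab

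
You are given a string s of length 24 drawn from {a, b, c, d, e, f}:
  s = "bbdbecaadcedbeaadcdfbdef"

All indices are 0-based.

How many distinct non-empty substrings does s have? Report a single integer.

rank→(start, suffix):
  0 → (14, 'aadcdfbdef')
  1 → (6, 'aadcedbeaadcdfbdef')
  2 → (15, 'adcdfbdef')
  3 → (7, 'adcedbeaadcdfbdef')
  4 → (0, 'bbdbecaadcedbeaadcdfbdef')
  5 → (1, 'bdbecaadcedbeaadcdfbdef')
  6 → (20, 'bdef')
  7 → (12, 'beaadcdfbdef')
  8 → (3, 'becaadcedbeaadcdfbdef')
  9 → (5, 'caadcedbeaadcdfbdef')
  10 → (17, 'cdfbdef')
  11 → (9, 'cedbeaadcdfbdef')
  12 → (11, 'dbeaadcdfbdef')
  13 → (2, 'dbecaadcedbeaadcdfbdef')
  14 → (16, 'dcdfbdef')
  15 → (8, 'dcedbeaadcdfbdef')
  16 → (21, 'def')
  17 → (18, 'dfbdef')
  18 → (13, 'eaadcdfbdef')
  19 → (4, 'ecaadcedbeaadcdfbdef')
  20 → (10, 'edbeaadcdfbdef')
  21 → (22, 'ef')
  22 → (23, 'f')
  23 → (19, 'fbdef')

SA = [14, 6, 15, 7, 0, 1, 20, 12, 3, 5, 17, 9, 11, 2, 16, 8, 21, 18, 13, 4, 10, 22, 23, 19]
[i] adj suffixes → lcp
  [1] 14/6 → 4 ('aadc')
  [2] 6/15 → 1 ('a')
  [3] 15/7 → 3 ('adc')
  [4] 7/0 → 0 ('')
  [5] 0/1 → 1 ('b')
  [6] 1/20 → 2 ('bd')
  [7] 20/12 → 1 ('b')
  [8] 12/3 → 2 ('be')
  [9] 3/5 → 0 ('')
  [10] 5/17 → 1 ('c')
  [11] 17/9 → 1 ('c')
  [12] 9/11 → 0 ('')
  [13] 11/2 → 3 ('dbe')
  [14] 2/16 → 1 ('d')
  [15] 16/8 → 2 ('dc')
  [16] 8/21 → 1 ('d')
  [17] 21/18 → 1 ('d')
  [18] 18/13 → 0 ('')
  [19] 13/4 → 1 ('e')
  [20] 4/10 → 1 ('e')
  [21] 10/22 → 1 ('e')
  [22] 22/23 → 0 ('')
  [23] 23/19 → 1 ('f')

n(n+1)/2 = 24·25/2 = 300
Σ LCP = 0 + 4 + 1 + 3 + 0 + 1 + 2 + 1 + 2 + 0 + 1 + 1 + 0 + 3 + 1 + 2 + 1 + 1 + 0 + 1 + 1 + 1 + 0 + 1 = 28
distinct = 300 − 28 = 272

272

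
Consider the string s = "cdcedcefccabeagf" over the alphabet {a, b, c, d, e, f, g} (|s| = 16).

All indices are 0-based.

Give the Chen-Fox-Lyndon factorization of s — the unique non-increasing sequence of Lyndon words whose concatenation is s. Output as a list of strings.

["cdcedcef", "c", "c", "abeagf"]

emit factor 1: 'cdcedcef' (i=0, period=8)
emit factor 2: 'c' (i=8, period=1)
emit factor 3: 'c' (i=9, period=1)
emit factor 4: 'abeagf' (i=10, period=6)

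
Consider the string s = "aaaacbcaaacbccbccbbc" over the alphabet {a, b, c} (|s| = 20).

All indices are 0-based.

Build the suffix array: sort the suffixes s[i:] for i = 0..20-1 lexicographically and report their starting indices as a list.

rank | idx | suffix
   0 |   0 | aaaacbcaaacbccbccbbc
   1 |   1 | aaacbcaaacbccbccbbc
   2 |   7 | aaacbccbccbbc
   3 |   2 | aacbcaaacbccbccbbc
   4 |   8 | aacbccbccbbc
   5 |   3 | acbcaaacbccbccbbc
   6 |   9 | acbccbccbbc
   7 |  17 | bbc
   8 |  18 | bc
   9 |   5 | bcaaacbccbccbbc
  10 |  14 | bccbbc
  11 |  11 | bccbccbbc
  12 |  19 | c
  13 |   6 | caaacbccbccbbc
  14 |  16 | cbbc
  15 |   4 | cbcaaacbccbccbbc
  16 |  13 | cbccbbc
  17 |  10 | cbccbccbbc
  18 |  15 | ccbbc
  19 |  12 | ccbccbbc

[0, 1, 7, 2, 8, 3, 9, 17, 18, 5, 14, 11, 19, 6, 16, 4, 13, 10, 15, 12]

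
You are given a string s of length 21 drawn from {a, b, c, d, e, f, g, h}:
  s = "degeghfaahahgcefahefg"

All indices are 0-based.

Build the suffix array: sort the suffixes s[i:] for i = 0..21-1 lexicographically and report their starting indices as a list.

rank | idx | suffix
   0 |   7 | aahahgcefahefg
   1 |   8 | ahahgcefahefg
   2 |  16 | ahefg
   3 |  10 | ahgcefahefg
   4 |  13 | cefahefg
   5 |   0 | degeghfaahahgcefahefg
   6 |  14 | efahefg
   7 |  18 | efg
   8 |   1 | egeghfaahahgcefahefg
   9 |   3 | eghfaahahgcefahefg
  10 |   6 | faahahgcefahefg
  11 |  15 | fahefg
  12 |  19 | fg
  13 |  20 | g
  14 |  12 | gcefahefg
  15 |   2 | geghfaahahgcefahefg
  16 |   4 | ghfaahahgcefahefg
  17 |   9 | hahgcefahefg
  18 |  17 | hefg
  19 |   5 | hfaahahgcefahefg
  20 |  11 | hgcefahefg

[7, 8, 16, 10, 13, 0, 14, 18, 1, 3, 6, 15, 19, 20, 12, 2, 4, 9, 17, 5, 11]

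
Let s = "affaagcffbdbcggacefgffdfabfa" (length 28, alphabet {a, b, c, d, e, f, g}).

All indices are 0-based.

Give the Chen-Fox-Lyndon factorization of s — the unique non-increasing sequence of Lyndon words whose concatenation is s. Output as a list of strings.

["aff", "aagcffbdbcggacefgffdfabf", "a"]

emit factor 1: 'aff' (i=0, period=3)
emit factor 2: 'aagcffbdbcggacefgffdfabf' (i=3, period=24)
emit factor 3: 'a' (i=27, period=1)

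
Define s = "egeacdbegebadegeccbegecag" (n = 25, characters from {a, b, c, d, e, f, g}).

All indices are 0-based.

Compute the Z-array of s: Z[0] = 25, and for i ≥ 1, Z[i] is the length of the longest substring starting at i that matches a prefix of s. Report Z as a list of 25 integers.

Z[0]=25
i=1: i≥r, start 0; Z[1]=0
i=2: i≥r, start 0; Z[2]=1 scan→box=[2,3)
i=3: i≥r, start 0; Z[3]=0
i=4: i≥r, start 0; Z[4]=0
i=5: i≥r, start 0; Z[5]=0
i=6: i≥r, start 0; Z[6]=0
i=7: i≥r, start 0; Z[7]=3 scan→box=[7,10)
i=8: min(r-i=2, Z[1]=0)=0; Z[8]=0
i=9: min(r-i=1, Z[2]=1)=1; Z[9]=1
i=10: i≥r, start 0; Z[10]=0
i=11: i≥r, start 0; Z[11]=0
i=12: i≥r, start 0; Z[12]=0
i=13: i≥r, start 0; Z[13]=3 scan→box=[13,16)
i=14: min(r-i=2, Z[1]=0)=0; Z[14]=0
i=15: min(r-i=1, Z[2]=1)=1; Z[15]=1
i=16: i≥r, start 0; Z[16]=0
i=17: i≥r, start 0; Z[17]=0
i=18: i≥r, start 0; Z[18]=0
i=19: i≥r, start 0; Z[19]=3 scan→box=[19,22)
i=20: min(r-i=2, Z[1]=0)=0; Z[20]=0
i=21: min(r-i=1, Z[2]=1)=1; Z[21]=1
i=22: i≥r, start 0; Z[22]=0
i=23: i≥r, start 0; Z[23]=0
i=24: i≥r, start 0; Z[24]=0

[25, 0, 1, 0, 0, 0, 0, 3, 0, 1, 0, 0, 0, 3, 0, 1, 0, 0, 0, 3, 0, 1, 0, 0, 0]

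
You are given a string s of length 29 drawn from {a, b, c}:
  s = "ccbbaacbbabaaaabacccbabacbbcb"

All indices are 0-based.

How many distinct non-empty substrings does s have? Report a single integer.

374

rank | idx | suffix
   0 |  11 | aaaabacccbabacbbcb
   1 |  12 | aaabacccbabacbbcb
   2 |  13 | aabacccbabacbbcb
   3 |   4 | aacbbabaaaabacccbabacbbcb
   4 |   9 | abaaaabacccbabacbbcb
   5 |  21 | abacbbcb
   6 |  14 | abacccbabacbbcb
   7 |   5 | acbbabaaaabacccbabacbbcb
   8 |  23 | acbbcb
   9 |  16 | acccbabacbbcb
  10 |  28 | b
  11 |  10 | baaaabacccbabacbbcb
  12 |   3 | baacbbabaaaabacccbabacbbcb
  13 |   8 | babaaaabacccbabacbbcb
  14 |  20 | babacbbcb
  15 |  22 | bacbbcb
  16 |  15 | bacccbabacbbcb
  17 |   2 | bbaacbbabaaaabacccbabacbbcb
  18 |   7 | bbabaaaabacccbabacbbcb
  19 |  25 | bbcb
  20 |  26 | bcb
  21 |  27 | cb
  22 |  19 | cbabacbbcb
  23 |   1 | cbbaacbbabaaaabacccbabacbbcb
  24 |   6 | cbbabaaaabacccbabacbbcb
  25 |  24 | cbbcb
  26 |  18 | ccbabacbbcb
  27 |   0 | ccbbaacbbabaaaabacccbabacbbcb
  28 |  17 | cccbabacbbcb

SA = [11, 12, 13, 4, 9, 21, 14, 5, 23, 16, 28, 10, 3, 8, 20, 22, 15, 2, 7, 25, 26, 27, 19, 1, 6, 24, 18, 0, 17]
[i] adj suffixes → lcp
  [1] 11/12 → 3 ('aaa')
  [2] 12/13 → 2 ('aa')
  [3] 13/4 → 2 ('aa')
  [4] 4/9 → 1 ('a')
  [5] 9/21 → 3 ('aba')
  [6] 21/14 → 4 ('abac')
  [7] 14/5 → 1 ('a')
  [8] 5/23 → 4 ('acbb')
  [9] 23/16 → 2 ('ac')
  [10] 16/28 → 0 ('')
  [11] 28/10 → 1 ('b')
  [12] 10/3 → 3 ('baa')
  [13] 3/8 → 2 ('ba')
  [14] 8/20 → 4 ('baba')
  [15] 20/22 → 2 ('ba')
  [16] 22/15 → 3 ('bac')
  [17] 15/2 → 1 ('b')
  [18] 2/7 → 3 ('bba')
  [19] 7/25 → 2 ('bb')
  [20] 25/26 → 1 ('b')
  [21] 26/27 → 0 ('')
  [22] 27/19 → 2 ('cb')
  [23] 19/1 → 2 ('cb')
  [24] 1/6 → 4 ('cbba')
  [25] 6/24 → 3 ('cbb')
  [26] 24/18 → 1 ('c')
  [27] 18/0 → 3 ('ccb')
  [28] 0/17 → 2 ('cc')

n(n+1)/2 = 29·30/2 = 435
Σ LCP = 0 + 3 + 2 + 2 + 1 + 3 + 4 + 1 + 4 + 2 + 0 + 1 + 3 + 2 + 4 + 2 + 3 + 1 + 3 + 2 + 1 + 0 + 2 + 2 + 4 + 3 + 1 + 3 + 2 = 61
distinct = 435 − 61 = 374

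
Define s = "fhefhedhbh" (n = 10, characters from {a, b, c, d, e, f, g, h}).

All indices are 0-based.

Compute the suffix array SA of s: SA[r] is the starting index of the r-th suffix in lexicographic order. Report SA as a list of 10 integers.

rank→(start, suffix):
  0 → (8, 'bh')
  1 → (6, 'dhbh')
  2 → (5, 'edhbh')
  3 → (2, 'efhedhbh')
  4 → (3, 'fhedhbh')
  5 → (0, 'fhefhedhbh')
  6 → (9, 'h')
  7 → (7, 'hbh')
  8 → (4, 'hedhbh')
  9 → (1, 'hefhedhbh')

[8, 6, 5, 2, 3, 0, 9, 7, 4, 1]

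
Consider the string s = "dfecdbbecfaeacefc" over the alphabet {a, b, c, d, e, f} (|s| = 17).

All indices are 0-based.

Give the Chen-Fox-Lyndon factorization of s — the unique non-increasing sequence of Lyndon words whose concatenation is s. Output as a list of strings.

["dfe", "cd", "bbecf", "ae", "acefc"]

emit factor 1: 'dfe' (i=0, period=3)
emit factor 2: 'cd' (i=3, period=2)
emit factor 3: 'bbecf' (i=5, period=5)
emit factor 4: 'ae' (i=10, period=2)
emit factor 5: 'acefc' (i=12, period=5)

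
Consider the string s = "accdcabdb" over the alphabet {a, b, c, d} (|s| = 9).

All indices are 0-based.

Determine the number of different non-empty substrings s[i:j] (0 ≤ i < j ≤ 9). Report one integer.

40

rank→(start, suffix):
  0 → (5, 'abdb')
  1 → (0, 'accdcabdb')
  2 → (8, 'b')
  3 → (6, 'bdb')
  4 → (4, 'cabdb')
  5 → (1, 'ccdcabdb')
  6 → (2, 'cdcabdb')
  7 → (7, 'db')
  8 → (3, 'dcabdb')

SA = [5, 0, 8, 6, 4, 1, 2, 7, 3]
[i] adj suffixes → lcp
  [1] 5/0 → 1 ('a')
  [2] 0/8 → 0 ('')
  [3] 8/6 → 1 ('b')
  [4] 6/4 → 0 ('')
  [5] 4/1 → 1 ('c')
  [6] 1/2 → 1 ('c')
  [7] 2/7 → 0 ('')
  [8] 7/3 → 1 ('d')

n(n+1)/2 = 9·10/2 = 45
Σ LCP = 0 + 1 + 0 + 1 + 0 + 1 + 1 + 0 + 1 = 5
distinct = 45 − 5 = 40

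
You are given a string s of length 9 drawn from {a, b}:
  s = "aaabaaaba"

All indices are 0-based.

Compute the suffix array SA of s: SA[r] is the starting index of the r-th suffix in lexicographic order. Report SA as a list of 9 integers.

rank | idx | suffix
   0 |   8 | a
   1 |   4 | aaaba
   2 |   0 | aaabaaaba
   3 |   5 | aaba
   4 |   1 | aabaaaba
   5 |   6 | aba
   6 |   2 | abaaaba
   7 |   7 | ba
   8 |   3 | baaaba

[8, 4, 0, 5, 1, 6, 2, 7, 3]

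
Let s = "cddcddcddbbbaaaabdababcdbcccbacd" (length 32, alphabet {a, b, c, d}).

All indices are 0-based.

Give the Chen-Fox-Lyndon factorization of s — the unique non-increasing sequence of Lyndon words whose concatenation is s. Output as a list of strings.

emit factor 1: 'cdd' (i=0, period=3)
emit factor 2: 'cdd' (i=3, period=3)
emit factor 3: 'cdd' (i=6, period=3)
emit factor 4: 'b' (i=9, period=1)
emit factor 5: 'b' (i=10, period=1)
emit factor 6: 'b' (i=11, period=1)
emit factor 7: 'aaaabdababcdbcccbacd' (i=12, period=20)

["cdd", "cdd", "cdd", "b", "b", "b", "aaaabdababcdbcccbacd"]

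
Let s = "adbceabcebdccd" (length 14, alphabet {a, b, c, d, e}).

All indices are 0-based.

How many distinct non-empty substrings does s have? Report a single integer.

93

rank | idx | suffix
   0 |   5 | abcebdccd
   1 |   0 | adbceabcebdccd
   2 |   2 | bceabcebdccd
   3 |   6 | bcebdccd
   4 |   9 | bdccd
   5 |  11 | ccd
   6 |  12 | cd
   7 |   3 | ceabcebdccd
   8 |   7 | cebdccd
   9 |  13 | d
  10 |   1 | dbceabcebdccd
  11 |  10 | dccd
  12 |   4 | eabcebdccd
  13 |   8 | ebdccd

SA = [5, 0, 2, 6, 9, 11, 12, 3, 7, 13, 1, 10, 4, 8]
i: (SA[i-1],SA[i]) lcp shared
  1: (5,0) 1 'a'
  2: (0,2) 0 ''
  3: (2,6) 3 'bce'
  4: (6,9) 1 'b'
  5: (9,11) 0 ''
  6: (11,12) 1 'c'
  7: (12,3) 1 'c'
  8: (3,7) 2 'ce'
  9: (7,13) 0 ''
  10: (13,1) 1 'd'
  11: (1,10) 1 'd'
  12: (10,4) 0 ''
  13: (4,8) 1 'e'

n(n+1)/2 = 14·15/2 = 105
Σ LCP = 0 + 1 + 0 + 3 + 1 + 0 + 1 + 1 + 2 + 0 + 1 + 1 + 0 + 1 = 12
distinct = 105 − 12 = 93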